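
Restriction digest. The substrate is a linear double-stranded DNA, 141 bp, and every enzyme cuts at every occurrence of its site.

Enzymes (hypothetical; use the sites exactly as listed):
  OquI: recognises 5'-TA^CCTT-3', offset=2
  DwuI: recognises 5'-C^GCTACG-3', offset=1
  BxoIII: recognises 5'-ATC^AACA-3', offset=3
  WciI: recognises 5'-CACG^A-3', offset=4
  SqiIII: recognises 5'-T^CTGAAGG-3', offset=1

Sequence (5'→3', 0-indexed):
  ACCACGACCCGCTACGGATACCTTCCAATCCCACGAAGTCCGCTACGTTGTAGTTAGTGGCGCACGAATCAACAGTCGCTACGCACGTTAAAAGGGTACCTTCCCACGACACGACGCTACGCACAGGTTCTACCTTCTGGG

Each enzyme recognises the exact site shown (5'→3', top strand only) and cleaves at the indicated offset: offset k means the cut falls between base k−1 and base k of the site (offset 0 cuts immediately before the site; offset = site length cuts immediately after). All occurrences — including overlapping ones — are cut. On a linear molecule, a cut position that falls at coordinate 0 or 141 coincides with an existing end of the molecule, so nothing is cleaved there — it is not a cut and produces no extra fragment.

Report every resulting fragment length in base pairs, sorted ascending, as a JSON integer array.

Scan for sites:
  OquI (TACCTT, off=2): starts [18, 96, 130] → cuts [20, 98, 132]
  DwuI (CGCTACG, off=1): starts [9, 40, 76, 114] → cuts [10, 41, 77, 115]
  BxoIII (ATCAACA, off=3): starts [67] → cuts [70]
  WciI (CACGA, off=4): starts [2, 31, 62, 104, 109] → cuts [6, 35, 66, 108, 113]
  SqiIII (TCTGAAGG, off=1): no sites

All cut coordinates (distinct, sorted): [6, 10, 20, 35, 41, 66, 70, 77, 98, 108, 113, 115, 132]

Fragment lengths:
  [0,6): 6 bp
  [6,10): 4 bp
  [10,20): 10 bp
  [20,35): 15 bp
  [35,41): 6 bp
  [41,66): 25 bp
  [66,70): 4 bp
  [70,77): 7 bp
  [77,98): 21 bp
  [98,108): 10 bp
  [108,113): 5 bp
  [113,115): 2 bp
  [115,132): 17 bp
  [132,141): 9 bp

[2,4,4,5,6,6,7,9,10,10,15,17,21,25]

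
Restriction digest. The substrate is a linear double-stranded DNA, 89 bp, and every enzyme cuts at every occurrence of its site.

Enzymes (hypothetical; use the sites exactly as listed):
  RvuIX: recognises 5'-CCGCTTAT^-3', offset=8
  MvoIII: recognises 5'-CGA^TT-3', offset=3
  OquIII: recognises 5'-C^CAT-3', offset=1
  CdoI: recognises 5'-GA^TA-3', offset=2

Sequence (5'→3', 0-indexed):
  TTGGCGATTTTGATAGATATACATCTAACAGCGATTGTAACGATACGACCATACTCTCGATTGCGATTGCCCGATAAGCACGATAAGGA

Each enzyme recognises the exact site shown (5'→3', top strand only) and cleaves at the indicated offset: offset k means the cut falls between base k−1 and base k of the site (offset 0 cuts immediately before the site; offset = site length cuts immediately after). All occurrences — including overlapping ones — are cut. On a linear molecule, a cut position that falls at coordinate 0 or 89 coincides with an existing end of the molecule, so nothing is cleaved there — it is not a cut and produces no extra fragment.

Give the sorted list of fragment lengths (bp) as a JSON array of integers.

Per-enzyme occurrences:
  RvuIX (CCGCTTAT, off=8): no sites
  MvoIII (CGATT, off=3): starts [4, 31, 57, 63] → cuts [7, 34, 60, 66]
  OquIII (CCAT, off=1): starts [48] → cuts [49]
  CdoI (GATA, off=2): starts [11, 15, 41, 72, 81] → cuts [13, 17, 43, 74, 83]

Pooled cuts: [7, 13, 17, 34, 43, 49, 60, 66, 74, 83]

Fragments:
  [0,7): 7 bp
  [7,13): 6 bp
  [13,17): 4 bp
  [17,34): 17 bp
  [34,43): 9 bp
  [43,49): 6 bp
  [49,60): 11 bp
  [60,66): 6 bp
  [66,74): 8 bp
  [74,83): 9 bp
  [83,89): 6 bp

[4,6,6,6,6,7,8,9,9,11,17]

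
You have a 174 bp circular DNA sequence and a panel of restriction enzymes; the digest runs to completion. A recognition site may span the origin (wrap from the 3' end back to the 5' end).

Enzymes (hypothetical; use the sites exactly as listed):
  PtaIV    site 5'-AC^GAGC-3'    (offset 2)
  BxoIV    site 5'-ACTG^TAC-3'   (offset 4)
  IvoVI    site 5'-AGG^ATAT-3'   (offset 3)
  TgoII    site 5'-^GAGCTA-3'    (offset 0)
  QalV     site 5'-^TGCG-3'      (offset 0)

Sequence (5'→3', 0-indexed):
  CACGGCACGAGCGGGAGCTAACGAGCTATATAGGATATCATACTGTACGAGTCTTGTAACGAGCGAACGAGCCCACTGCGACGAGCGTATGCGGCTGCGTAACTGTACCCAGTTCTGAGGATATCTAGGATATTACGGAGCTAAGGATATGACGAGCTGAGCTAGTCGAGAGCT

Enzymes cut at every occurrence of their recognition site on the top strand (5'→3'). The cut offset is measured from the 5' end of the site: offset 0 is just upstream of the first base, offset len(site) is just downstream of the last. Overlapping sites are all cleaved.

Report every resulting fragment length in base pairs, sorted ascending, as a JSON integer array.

[5,6,6,6,7,7,8,8,8,8,9,9,10,11,12,15,15,24]

Scan for sites:
  PtaIV (ACGAGC, off=2): starts [6, 20, 58, 66, 80, 151] → cuts [8, 22, 60, 68, 82, 153]
  BxoIV (ACTGTAC, off=4): starts [41, 101] → cuts [45, 105]
  IvoVI (AGGATAT, off=3): starts [31, 117, 126, 143] → cuts [34, 120, 129, 146]
  TgoII (GAGCTA, off=0): starts [14, 22, 137, 158] → cuts [14, 22, 137, 158]
  QalV (TGCG, off=0): starts [76, 89, 95] → cuts [76, 89, 95]

All cut coordinates (distinct, sorted): [8, 14, 22, 34, 45, 60, 68, 76, 82, 89, 95, 105, 120, 129, 137, 146, 153, 158]

Fragment lengths:
  8→14: 6 bp
  14→22: 8 bp
  22→34: 12 bp
  34→45: 11 bp
  45→60: 15 bp
  60→68: 8 bp
  68→76: 8 bp
  76→82: 6 bp
  82→89: 7 bp
  89→95: 6 bp
  95→105: 10 bp
  105→120: 15 bp
  120→129: 9 bp
  129→137: 8 bp
  137→146: 9 bp
  146→153: 7 bp
  153→158: 5 bp
  158→8 (wrap): 174-158+8 = 24 bp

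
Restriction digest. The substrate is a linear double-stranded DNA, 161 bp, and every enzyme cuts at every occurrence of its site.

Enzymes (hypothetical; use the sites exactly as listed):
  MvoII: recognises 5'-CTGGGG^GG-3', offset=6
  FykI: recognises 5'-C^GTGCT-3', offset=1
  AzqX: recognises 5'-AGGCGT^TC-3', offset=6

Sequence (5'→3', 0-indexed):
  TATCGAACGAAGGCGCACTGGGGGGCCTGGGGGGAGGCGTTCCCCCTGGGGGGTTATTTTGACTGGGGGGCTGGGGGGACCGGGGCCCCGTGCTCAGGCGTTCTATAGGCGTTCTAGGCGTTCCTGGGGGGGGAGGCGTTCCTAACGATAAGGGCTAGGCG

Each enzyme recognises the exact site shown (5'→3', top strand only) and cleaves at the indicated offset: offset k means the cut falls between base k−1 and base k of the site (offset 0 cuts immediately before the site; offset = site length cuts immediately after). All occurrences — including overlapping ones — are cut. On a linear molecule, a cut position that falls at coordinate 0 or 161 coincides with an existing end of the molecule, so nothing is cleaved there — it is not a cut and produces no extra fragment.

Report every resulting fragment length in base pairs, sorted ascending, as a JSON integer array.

[8,8,8,9,9,10,11,11,12,13,17,22,23]

Scan for sites:
  MvoII CTGGGGGG/6: at [17, 26, 45, 62, 70, 123] ⇒ [23, 32, 51, 68, 76, 129]
  FykI CGTGCT/1: at [88] ⇒ [89]
  AzqX AGGCGTTC/6: at [34, 95, 106, 115, 133] ⇒ [40, 101, 112, 121, 139]

Pooled cuts: [23, 32, 40, 51, 68, 76, 89, 101, 112, 121, 129, 139]

Fragment lengths:
  [0,23): 23 bp
  [23,32): 9 bp
  [32,40): 8 bp
  [40,51): 11 bp
  [51,68): 17 bp
  [68,76): 8 bp
  [76,89): 13 bp
  [89,101): 12 bp
  [101,112): 11 bp
  [112,121): 9 bp
  [121,129): 8 bp
  [129,139): 10 bp
  [139,161): 22 bp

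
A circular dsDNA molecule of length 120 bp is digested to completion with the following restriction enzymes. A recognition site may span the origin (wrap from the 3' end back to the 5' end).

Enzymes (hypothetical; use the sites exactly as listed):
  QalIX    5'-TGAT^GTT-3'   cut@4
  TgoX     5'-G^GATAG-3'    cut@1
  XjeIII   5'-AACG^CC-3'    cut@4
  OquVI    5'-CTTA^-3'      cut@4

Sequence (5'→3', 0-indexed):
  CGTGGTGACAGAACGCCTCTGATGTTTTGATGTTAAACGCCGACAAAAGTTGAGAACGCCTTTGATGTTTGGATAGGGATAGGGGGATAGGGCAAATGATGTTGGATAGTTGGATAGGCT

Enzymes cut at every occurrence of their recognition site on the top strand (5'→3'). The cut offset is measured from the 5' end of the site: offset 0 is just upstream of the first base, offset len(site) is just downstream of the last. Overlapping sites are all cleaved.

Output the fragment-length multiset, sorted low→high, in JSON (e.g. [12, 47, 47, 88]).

Per-enzyme occurrences:
  QalIX TGATGTT/4: at [19, 27, 62, 96] ⇒ [23, 31, 66, 100]
  TgoX GGATAG/1: at [70, 76, 84, 103, 111] ⇒ [71, 77, 85, 104, 112]
  XjeIII AACGCC/4: at [11, 35, 54] ⇒ [15, 39, 58]
  OquVI (CTTA, off=4): no sites

All cut coordinates (distinct, sorted): [15, 23, 31, 39, 58, 66, 71, 77, 85, 100, 104, 112]

Fragment lengths:
  15→23: 8 bp
  23→31: 8 bp
  31→39: 8 bp
  39→58: 19 bp
  58→66: 8 bp
  66→71: 5 bp
  71→77: 6 bp
  77→85: 8 bp
  85→100: 15 bp
  100→104: 4 bp
  104→112: 8 bp
  112→15 (wrap): 120-112+15 = 23 bp

[4,5,6,8,8,8,8,8,8,15,19,23]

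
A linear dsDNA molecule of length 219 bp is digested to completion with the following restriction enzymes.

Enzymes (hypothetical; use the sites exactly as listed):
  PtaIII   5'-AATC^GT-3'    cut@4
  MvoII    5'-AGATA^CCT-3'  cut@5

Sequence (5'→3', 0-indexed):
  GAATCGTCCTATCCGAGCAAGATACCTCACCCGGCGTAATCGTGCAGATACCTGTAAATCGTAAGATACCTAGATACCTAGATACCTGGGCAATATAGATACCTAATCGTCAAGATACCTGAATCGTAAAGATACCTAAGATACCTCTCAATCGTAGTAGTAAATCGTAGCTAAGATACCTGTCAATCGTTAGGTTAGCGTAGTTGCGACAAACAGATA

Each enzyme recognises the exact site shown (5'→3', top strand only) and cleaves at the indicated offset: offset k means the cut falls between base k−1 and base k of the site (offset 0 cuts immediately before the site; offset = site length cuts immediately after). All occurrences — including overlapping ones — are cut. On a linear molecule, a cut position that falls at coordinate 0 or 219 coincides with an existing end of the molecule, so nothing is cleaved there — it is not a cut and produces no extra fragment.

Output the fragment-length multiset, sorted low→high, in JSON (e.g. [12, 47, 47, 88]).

Per-enzyme occurrences:
  PtaIII (AATCGT, off=4): starts [1, 37, 56, 104, 121, 149, 162, 184] → cuts [5, 41, 60, 108, 125, 153, 166, 188]
  MvoII (AGATACCT, off=5): starts [19, 45, 63, 71, 79, 96, 112, 129, 138, 173] → cuts [24, 50, 68, 76, 84, 101, 117, 134, 143, 178]

All cut coordinates (distinct, sorted): [5, 24, 41, 50, 60, 68, 76, 84, 101, 108, 117, 125, 134, 143, 153, 166, 178, 188]

Fragment lengths:
  [0,5): 5 bp
  [5,24): 19 bp
  [24,41): 17 bp
  [41,50): 9 bp
  [50,60): 10 bp
  [60,68): 8 bp
  [68,76): 8 bp
  [76,84): 8 bp
  [84,101): 17 bp
  [101,108): 7 bp
  [108,117): 9 bp
  [117,125): 8 bp
  [125,134): 9 bp
  [134,143): 9 bp
  [143,153): 10 bp
  [153,166): 13 bp
  [166,178): 12 bp
  [178,188): 10 bp
  [188,219): 31 bp

[5,7,8,8,8,8,9,9,9,9,10,10,10,12,13,17,17,19,31]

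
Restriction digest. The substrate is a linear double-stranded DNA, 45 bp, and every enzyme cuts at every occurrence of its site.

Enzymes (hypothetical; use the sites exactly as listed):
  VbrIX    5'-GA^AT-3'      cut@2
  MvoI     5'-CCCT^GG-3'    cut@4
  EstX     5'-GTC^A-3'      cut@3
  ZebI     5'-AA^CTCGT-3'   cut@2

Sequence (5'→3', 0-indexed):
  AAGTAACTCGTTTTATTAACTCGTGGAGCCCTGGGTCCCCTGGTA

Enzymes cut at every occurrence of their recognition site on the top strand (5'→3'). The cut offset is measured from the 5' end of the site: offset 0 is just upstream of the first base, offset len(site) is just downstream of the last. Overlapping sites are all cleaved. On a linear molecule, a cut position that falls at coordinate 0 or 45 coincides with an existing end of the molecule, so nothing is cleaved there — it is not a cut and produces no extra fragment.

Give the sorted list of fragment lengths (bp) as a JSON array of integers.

Scan for sites:
  VbrIX (GAAT, off=2): no sites
  MvoI CCCTGG/4: at [28, 37] ⇒ [32, 41]
  EstX (GTCA, off=3): no sites
  ZebI AACTCGT/2: at [4, 17] ⇒ [6, 19]

Pooled cuts: [6, 19, 32, 41]

Fragments:
  [0,6): 6 bp
  [6,19): 13 bp
  [19,32): 13 bp
  [32,41): 9 bp
  [41,45): 4 bp

[4,6,9,13,13]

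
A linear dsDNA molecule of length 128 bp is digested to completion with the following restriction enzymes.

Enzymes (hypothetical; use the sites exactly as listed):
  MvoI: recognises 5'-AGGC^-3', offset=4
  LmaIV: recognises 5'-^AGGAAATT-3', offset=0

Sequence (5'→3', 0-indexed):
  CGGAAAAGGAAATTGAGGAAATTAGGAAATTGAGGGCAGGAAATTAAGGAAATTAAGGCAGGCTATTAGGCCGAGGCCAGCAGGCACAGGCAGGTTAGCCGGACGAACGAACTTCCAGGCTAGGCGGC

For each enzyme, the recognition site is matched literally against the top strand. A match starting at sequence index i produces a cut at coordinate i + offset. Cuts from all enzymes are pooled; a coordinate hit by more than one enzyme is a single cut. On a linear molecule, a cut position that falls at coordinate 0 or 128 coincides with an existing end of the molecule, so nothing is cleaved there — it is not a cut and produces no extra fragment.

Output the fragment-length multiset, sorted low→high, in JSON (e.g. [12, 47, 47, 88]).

[3,4,5,6,6,6,8,8,8,9,9,13,14,29]

Site scan:
  MvoI AGGC/4: at [55, 59, 67, 73, 81, 87, 116, 121] ⇒ [59, 63, 71, 77, 85, 91, 120, 125]
  LmaIV AGGAAATT/0: at [6, 15, 23, 37, 46] ⇒ [6, 15, 23, 37, 46]

Pooled cuts: [6, 15, 23, 37, 46, 59, 63, 71, 77, 85, 91, 120, 125]

Fragment lengths:
  [0,6): 6 bp
  [6,15): 9 bp
  [15,23): 8 bp
  [23,37): 14 bp
  [37,46): 9 bp
  [46,59): 13 bp
  [59,63): 4 bp
  [63,71): 8 bp
  [71,77): 6 bp
  [77,85): 8 bp
  [85,91): 6 bp
  [91,120): 29 bp
  [120,125): 5 bp
  [125,128): 3 bp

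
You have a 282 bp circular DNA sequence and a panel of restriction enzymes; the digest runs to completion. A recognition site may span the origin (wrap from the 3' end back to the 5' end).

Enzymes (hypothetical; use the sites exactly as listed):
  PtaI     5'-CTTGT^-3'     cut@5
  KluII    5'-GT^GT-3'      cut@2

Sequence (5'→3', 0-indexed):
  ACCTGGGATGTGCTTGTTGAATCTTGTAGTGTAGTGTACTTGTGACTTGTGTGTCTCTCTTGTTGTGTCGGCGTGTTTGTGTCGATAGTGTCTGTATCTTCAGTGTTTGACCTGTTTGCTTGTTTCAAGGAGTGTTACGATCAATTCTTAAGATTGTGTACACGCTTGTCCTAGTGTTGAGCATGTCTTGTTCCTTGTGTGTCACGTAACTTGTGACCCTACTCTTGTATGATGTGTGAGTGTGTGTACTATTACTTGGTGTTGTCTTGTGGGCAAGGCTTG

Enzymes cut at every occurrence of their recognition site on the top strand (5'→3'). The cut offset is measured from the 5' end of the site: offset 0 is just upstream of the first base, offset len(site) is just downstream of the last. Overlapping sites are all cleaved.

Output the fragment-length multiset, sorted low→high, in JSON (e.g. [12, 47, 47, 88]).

[2,2,2,2,3,3,5,6,6,6,7,7,7,8,8,9,10,10,10,11,12,14,14,15,15,16,19,24,29]

Site scan:
  PtaI (CTTGT, off=5): starts [12, 22, 38, 45, 58, 118, 164, 186, 193, 209, 223, 265] → cuts [17, 27, 43, 50, 63, 123, 169, 191, 198, 214, 228, 270]
  KluII (GTGT, off=2): starts [28, 33, 48, 50, 64, 72, 78, 87, 102, 131, 155, 173, 196, 198, 233, 239, 241, 243, 258] → cuts [30, 35, 50, 52, 66, 74, 80, 89, 104, 133, 157, 175, 198, 200, 235, 241, 243, 245, 260]

Pooled cuts: [17, 27, 30, 35, 43, 50, 52, 63, 66, 74, 80, 89, 104, 123, 133, 157, 169, 175, 191, 198, 200, 214, 228, 235, 241, 243, 245, 260, 270]

Fragments:
  17→27: 10 bp
  27→30: 3 bp
  30→35: 5 bp
  35→43: 8 bp
  43→50: 7 bp
  50→52: 2 bp
  52→63: 11 bp
  63→66: 3 bp
  66→74: 8 bp
  74→80: 6 bp
  80→89: 9 bp
  89→104: 15 bp
  104→123: 19 bp
  123→133: 10 bp
  133→157: 24 bp
  157→169: 12 bp
  169→175: 6 bp
  175→191: 16 bp
  191→198: 7 bp
  198→200: 2 bp
  200→214: 14 bp
  214→228: 14 bp
  228→235: 7 bp
  235→241: 6 bp
  241→243: 2 bp
  243→245: 2 bp
  245→260: 15 bp
  260→270: 10 bp
  270→17 (wrap): 282-270+17 = 29 bp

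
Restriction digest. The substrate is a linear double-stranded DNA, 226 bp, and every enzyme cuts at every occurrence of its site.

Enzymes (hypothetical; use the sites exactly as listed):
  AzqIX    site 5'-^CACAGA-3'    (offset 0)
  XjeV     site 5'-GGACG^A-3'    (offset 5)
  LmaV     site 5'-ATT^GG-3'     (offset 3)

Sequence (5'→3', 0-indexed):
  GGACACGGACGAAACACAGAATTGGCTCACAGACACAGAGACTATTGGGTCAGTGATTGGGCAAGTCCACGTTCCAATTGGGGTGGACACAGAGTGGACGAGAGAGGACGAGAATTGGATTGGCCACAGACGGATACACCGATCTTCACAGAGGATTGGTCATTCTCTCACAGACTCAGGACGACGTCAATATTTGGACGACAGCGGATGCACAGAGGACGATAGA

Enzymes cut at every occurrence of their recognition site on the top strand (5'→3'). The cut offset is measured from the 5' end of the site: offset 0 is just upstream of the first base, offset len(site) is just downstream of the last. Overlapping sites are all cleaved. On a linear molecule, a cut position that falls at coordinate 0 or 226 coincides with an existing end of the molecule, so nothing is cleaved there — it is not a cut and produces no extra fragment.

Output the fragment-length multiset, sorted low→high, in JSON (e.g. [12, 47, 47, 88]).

[3,3,4,5,5,6,6,8,9,10,10,11,11,11,11,12,13,13,15,17,21,22]

Scan for sites:
  AzqIX (CACAGA, off=0): starts [14, 27, 33, 87, 124, 146, 168, 210] → cuts [14, 27, 33, 87, 124, 146, 168, 210]
  XjeV (GGACGA, off=5): starts [6, 95, 105, 178, 195, 216] → cuts [11, 100, 110, 183, 200, 221]
  LmaV (ATTGG, off=3): starts [20, 43, 55, 76, 113, 118, 154] → cuts [23, 46, 58, 79, 116, 121, 157]

All cut coordinates (distinct, sorted): [11, 14, 23, 27, 33, 46, 58, 79, 87, 100, 110, 116, 121, 124, 146, 157, 168, 183, 200, 210, 221]

Fragments:
  [0,11): 11 bp
  [11,14): 3 bp
  [14,23): 9 bp
  [23,27): 4 bp
  [27,33): 6 bp
  [33,46): 13 bp
  [46,58): 12 bp
  [58,79): 21 bp
  [79,87): 8 bp
  [87,100): 13 bp
  [100,110): 10 bp
  [110,116): 6 bp
  [116,121): 5 bp
  [121,124): 3 bp
  [124,146): 22 bp
  [146,157): 11 bp
  [157,168): 11 bp
  [168,183): 15 bp
  [183,200): 17 bp
  [200,210): 10 bp
  [210,221): 11 bp
  [221,226): 5 bp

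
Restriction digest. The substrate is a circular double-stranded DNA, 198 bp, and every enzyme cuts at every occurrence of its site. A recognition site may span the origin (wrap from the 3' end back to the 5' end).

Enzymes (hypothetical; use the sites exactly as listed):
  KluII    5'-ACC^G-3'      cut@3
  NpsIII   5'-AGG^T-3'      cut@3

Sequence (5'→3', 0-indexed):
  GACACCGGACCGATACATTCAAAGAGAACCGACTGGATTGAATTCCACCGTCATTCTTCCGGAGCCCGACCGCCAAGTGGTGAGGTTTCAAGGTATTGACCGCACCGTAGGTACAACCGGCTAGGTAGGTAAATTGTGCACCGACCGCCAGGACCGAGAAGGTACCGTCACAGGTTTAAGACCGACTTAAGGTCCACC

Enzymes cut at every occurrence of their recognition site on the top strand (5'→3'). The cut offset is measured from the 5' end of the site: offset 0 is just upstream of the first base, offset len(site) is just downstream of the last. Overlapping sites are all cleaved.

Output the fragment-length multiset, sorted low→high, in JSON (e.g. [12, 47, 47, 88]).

Site scan:
  KluII (ACCG, off=3): starts [3, 8, 27, 46, 68, 98, 103, 115, 139, 143, 152, 163, 180, 195] → cuts [0, 6, 11, 30, 49, 71, 101, 106, 118, 142, 146, 155, 166, 183]
  NpsIII (AGGT, off=3): starts [82, 90, 108, 122, 126, 159, 171, 189] → cuts [85, 93, 111, 125, 129, 162, 174, 192]

Pooled cuts: [0, 6, 11, 30, 49, 71, 85, 93, 101, 106, 111, 118, 125, 129, 142, 146, 155, 162, 166, 174, 183, 192]

Fragment lengths:
  0→6: 6 bp
  6→11: 5 bp
  11→30: 19 bp
  30→49: 19 bp
  49→71: 22 bp
  71→85: 14 bp
  85→93: 8 bp
  93→101: 8 bp
  101→106: 5 bp
  106→111: 5 bp
  111→118: 7 bp
  118→125: 7 bp
  125→129: 4 bp
  129→142: 13 bp
  142→146: 4 bp
  146→155: 9 bp
  155→162: 7 bp
  162→166: 4 bp
  166→174: 8 bp
  174→183: 9 bp
  183→192: 9 bp
  192→0 (wrap): 198-192+0 = 6 bp

[4,4,4,5,5,5,6,6,7,7,7,8,8,8,9,9,9,13,14,19,19,22]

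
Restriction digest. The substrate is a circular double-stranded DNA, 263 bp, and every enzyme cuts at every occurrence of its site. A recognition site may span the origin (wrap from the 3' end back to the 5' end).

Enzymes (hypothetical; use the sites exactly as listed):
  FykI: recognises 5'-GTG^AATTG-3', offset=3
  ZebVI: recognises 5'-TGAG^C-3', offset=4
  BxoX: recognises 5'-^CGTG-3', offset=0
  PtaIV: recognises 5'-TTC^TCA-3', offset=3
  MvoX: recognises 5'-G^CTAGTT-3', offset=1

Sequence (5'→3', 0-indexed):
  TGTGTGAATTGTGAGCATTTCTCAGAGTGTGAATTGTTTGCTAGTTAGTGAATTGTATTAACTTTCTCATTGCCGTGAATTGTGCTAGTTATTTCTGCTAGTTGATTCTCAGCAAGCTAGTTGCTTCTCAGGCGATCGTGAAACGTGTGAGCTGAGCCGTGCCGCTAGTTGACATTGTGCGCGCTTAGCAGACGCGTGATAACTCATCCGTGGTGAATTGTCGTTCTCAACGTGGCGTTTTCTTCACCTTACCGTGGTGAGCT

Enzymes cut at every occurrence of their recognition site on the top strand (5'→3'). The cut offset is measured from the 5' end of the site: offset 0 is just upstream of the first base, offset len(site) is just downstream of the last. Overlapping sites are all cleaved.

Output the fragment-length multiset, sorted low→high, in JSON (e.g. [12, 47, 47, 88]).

Scan for sites:
  FykI GTGAATTG/3: at [3, 28, 47, 74, 212] ⇒ [6, 31, 50, 77, 215]
  ZebVI TGAGC/4: at [11, 147, 152, 257] ⇒ [15, 151, 156, 261]
  BxoX CGTG/0: at [73, 136, 143, 157, 194, 208, 230, 252] ⇒ [73, 136, 143, 157, 194, 208, 230, 252]
  PtaIV TTCTCA/3: at [18, 63, 105, 124, 223] ⇒ [21, 66, 108, 127, 226]
  MvoX GCTAGTT/1: at [39, 83, 96, 115, 163] ⇒ [40, 84, 97, 116, 164]

All cut coordinates (distinct, sorted): [6, 15, 21, 31, 40, 50, 66, 73, 77, 84, 97, 108, 116, 127, 136, 143, 151, 156, 157, 164, 194, 208, 215, 226, 230, 252, 261]

Fragments:
  6→15: 9 bp
  15→21: 6 bp
  21→31: 10 bp
  31→40: 9 bp
  40→50: 10 bp
  50→66: 16 bp
  66→73: 7 bp
  73→77: 4 bp
  77→84: 7 bp
  84→97: 13 bp
  97→108: 11 bp
  108→116: 8 bp
  116→127: 11 bp
  127→136: 9 bp
  136→143: 7 bp
  143→151: 8 bp
  151→156: 5 bp
  156→157: 1 bp
  157→164: 7 bp
  164→194: 30 bp
  194→208: 14 bp
  208→215: 7 bp
  215→226: 11 bp
  226→230: 4 bp
  230→252: 22 bp
  252→261: 9 bp
  261→6 (wrap): 263-261+6 = 8 bp

[1,4,4,5,6,7,7,7,7,7,8,8,8,9,9,9,9,10,10,11,11,11,13,14,16,22,30]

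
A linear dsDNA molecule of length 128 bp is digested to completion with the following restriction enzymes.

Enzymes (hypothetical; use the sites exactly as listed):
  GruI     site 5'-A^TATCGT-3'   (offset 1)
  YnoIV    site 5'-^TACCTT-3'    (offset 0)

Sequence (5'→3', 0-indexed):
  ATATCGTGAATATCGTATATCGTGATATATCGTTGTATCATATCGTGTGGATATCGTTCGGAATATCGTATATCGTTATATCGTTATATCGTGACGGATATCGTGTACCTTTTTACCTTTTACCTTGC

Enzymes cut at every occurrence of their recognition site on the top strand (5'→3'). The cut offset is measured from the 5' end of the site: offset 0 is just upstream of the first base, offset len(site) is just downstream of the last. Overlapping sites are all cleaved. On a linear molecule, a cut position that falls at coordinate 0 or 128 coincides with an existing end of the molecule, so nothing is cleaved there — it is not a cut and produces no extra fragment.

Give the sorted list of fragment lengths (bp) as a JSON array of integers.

Per-enzyme occurrences:
  GruI (ATATCGT, off=1): starts [0, 9, 16, 26, 39, 50, 62, 69, 77, 85, 97] → cuts [1, 10, 17, 27, 40, 51, 63, 70, 78, 86, 98]
  YnoIV (TACCTT, off=0): starts [105, 113, 120] → cuts [105, 113, 120]

Pooled cuts: [1, 10, 17, 27, 40, 51, 63, 70, 78, 86, 98, 105, 113, 120]

Fragments:
  [0,1): 1 bp
  [1,10): 9 bp
  [10,17): 7 bp
  [17,27): 10 bp
  [27,40): 13 bp
  [40,51): 11 bp
  [51,63): 12 bp
  [63,70): 7 bp
  [70,78): 8 bp
  [78,86): 8 bp
  [86,98): 12 bp
  [98,105): 7 bp
  [105,113): 8 bp
  [113,120): 7 bp
  [120,128): 8 bp

[1,7,7,7,7,8,8,8,8,9,10,11,12,12,13]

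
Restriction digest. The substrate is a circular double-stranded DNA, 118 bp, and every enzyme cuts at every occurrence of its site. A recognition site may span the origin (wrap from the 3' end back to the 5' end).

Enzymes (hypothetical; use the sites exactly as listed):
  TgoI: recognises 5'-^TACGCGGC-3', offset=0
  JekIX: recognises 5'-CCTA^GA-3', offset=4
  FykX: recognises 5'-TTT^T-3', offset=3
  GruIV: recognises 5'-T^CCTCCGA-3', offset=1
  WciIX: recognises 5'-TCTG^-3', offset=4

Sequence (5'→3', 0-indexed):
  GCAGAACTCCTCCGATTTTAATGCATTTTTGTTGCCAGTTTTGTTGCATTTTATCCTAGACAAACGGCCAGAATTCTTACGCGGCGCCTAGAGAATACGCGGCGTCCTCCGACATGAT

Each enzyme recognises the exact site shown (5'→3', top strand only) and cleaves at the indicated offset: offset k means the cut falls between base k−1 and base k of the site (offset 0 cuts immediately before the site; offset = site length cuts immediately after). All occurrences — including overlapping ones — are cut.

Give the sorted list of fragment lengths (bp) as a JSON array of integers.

[1,5,7,10,10,10,10,12,13,19,21]

Scan for sites:
  TgoI (TACGCGGC, off=0): starts [77, 95] → cuts [77, 95]
  JekIX (CCTAGA, off=4): starts [54, 86] → cuts [58, 90]
  FykX (TTTT, off=3): starts [15, 25, 26, 38, 48] → cuts [18, 28, 29, 41, 51]
  GruIV (TCCTCCGA, off=1): starts [7, 104] → cuts [8, 105]
  WciIX (TCTG, off=4): no sites

All cut coordinates (distinct, sorted): [8, 18, 28, 29, 41, 51, 58, 77, 90, 95, 105]

Fragments:
  8→18: 10 bp
  18→28: 10 bp
  28→29: 1 bp
  29→41: 12 bp
  41→51: 10 bp
  51→58: 7 bp
  58→77: 19 bp
  77→90: 13 bp
  90→95: 5 bp
  95→105: 10 bp
  105→8 (wrap): 118-105+8 = 21 bp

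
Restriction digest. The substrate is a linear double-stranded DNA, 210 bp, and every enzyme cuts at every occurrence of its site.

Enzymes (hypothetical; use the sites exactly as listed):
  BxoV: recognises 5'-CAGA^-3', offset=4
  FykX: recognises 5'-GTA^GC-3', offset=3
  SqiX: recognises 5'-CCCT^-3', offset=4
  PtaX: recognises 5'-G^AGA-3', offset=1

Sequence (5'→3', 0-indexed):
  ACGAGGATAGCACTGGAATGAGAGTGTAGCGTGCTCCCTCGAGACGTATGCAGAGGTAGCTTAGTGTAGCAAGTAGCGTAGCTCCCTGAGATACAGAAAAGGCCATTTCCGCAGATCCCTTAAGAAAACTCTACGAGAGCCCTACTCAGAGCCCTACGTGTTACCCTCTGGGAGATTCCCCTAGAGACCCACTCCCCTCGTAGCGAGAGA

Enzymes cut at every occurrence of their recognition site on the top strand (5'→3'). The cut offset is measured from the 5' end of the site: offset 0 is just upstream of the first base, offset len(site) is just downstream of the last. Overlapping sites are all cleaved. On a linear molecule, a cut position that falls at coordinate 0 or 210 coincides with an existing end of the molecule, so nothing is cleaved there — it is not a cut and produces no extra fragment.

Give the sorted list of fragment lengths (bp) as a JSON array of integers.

Per-enzyme occurrences:
  BxoV (CAGA, off=4): starts [50, 93, 111, 146] → cuts [54, 97, 115, 150]
  FykX (GTAGC, off=3): starts [25, 55, 65, 72, 77, 199] → cuts [28, 58, 68, 75, 80, 202]
  SqiX (CCCT, off=4): starts [35, 83, 116, 139, 151, 163, 178, 194] → cuts [39, 87, 120, 143, 155, 167, 182, 198]
  PtaX (GAGA, off=1): starts [19, 40, 87, 134, 171, 183, 204, 206] → cuts [20, 41, 88, 135, 172, 184, 205, 207]

All cut coordinates (distinct, sorted): [20, 28, 39, 41, 54, 58, 68, 75, 80, 87, 88, 97, 115, 120, 135, 143, 150, 155, 167, 172, 182, 184, 198, 202, 205, 207]

Fragment lengths:
  [0,20): 20 bp
  [20,28): 8 bp
  [28,39): 11 bp
  [39,41): 2 bp
  [41,54): 13 bp
  [54,58): 4 bp
  [58,68): 10 bp
  [68,75): 7 bp
  [75,80): 5 bp
  [80,87): 7 bp
  [87,88): 1 bp
  [88,97): 9 bp
  [97,115): 18 bp
  [115,120): 5 bp
  [120,135): 15 bp
  [135,143): 8 bp
  [143,150): 7 bp
  [150,155): 5 bp
  [155,167): 12 bp
  [167,172): 5 bp
  [172,182): 10 bp
  [182,184): 2 bp
  [184,198): 14 bp
  [198,202): 4 bp
  [202,205): 3 bp
  [205,207): 2 bp
  [207,210): 3 bp

[1,2,2,2,3,3,4,4,5,5,5,5,7,7,7,8,8,9,10,10,11,12,13,14,15,18,20]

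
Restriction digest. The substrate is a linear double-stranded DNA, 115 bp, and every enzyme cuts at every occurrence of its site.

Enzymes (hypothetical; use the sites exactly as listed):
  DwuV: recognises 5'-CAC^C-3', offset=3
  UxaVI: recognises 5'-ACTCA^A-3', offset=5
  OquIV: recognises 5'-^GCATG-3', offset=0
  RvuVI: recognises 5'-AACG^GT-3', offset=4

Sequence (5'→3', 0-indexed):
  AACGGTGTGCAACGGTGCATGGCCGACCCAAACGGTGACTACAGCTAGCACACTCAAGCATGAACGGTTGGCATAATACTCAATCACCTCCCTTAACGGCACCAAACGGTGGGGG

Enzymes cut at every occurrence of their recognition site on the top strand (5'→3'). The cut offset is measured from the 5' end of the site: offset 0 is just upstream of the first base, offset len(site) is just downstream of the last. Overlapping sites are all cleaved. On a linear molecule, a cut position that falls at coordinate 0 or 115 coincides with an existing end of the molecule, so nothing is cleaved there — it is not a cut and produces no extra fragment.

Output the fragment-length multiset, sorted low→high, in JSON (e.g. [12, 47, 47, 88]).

Site scan:
  DwuV (CACC, off=3): starts [84, 99] → cuts [87, 102]
  UxaVI (ACTCAA, off=5): starts [51, 77] → cuts [56, 82]
  OquIV (GCATG, off=0): starts [16, 57] → cuts [16, 57]
  RvuVI (AACGGT, off=4): starts [0, 10, 30, 62, 104] → cuts [4, 14, 34, 66, 108]

Pooled cuts: [4, 14, 16, 34, 56, 57, 66, 82, 87, 102, 108]

Fragments:
  [0,4): 4 bp
  [4,14): 10 bp
  [14,16): 2 bp
  [16,34): 18 bp
  [34,56): 22 bp
  [56,57): 1 bp
  [57,66): 9 bp
  [66,82): 16 bp
  [82,87): 5 bp
  [87,102): 15 bp
  [102,108): 6 bp
  [108,115): 7 bp

[1,2,4,5,6,7,9,10,15,16,18,22]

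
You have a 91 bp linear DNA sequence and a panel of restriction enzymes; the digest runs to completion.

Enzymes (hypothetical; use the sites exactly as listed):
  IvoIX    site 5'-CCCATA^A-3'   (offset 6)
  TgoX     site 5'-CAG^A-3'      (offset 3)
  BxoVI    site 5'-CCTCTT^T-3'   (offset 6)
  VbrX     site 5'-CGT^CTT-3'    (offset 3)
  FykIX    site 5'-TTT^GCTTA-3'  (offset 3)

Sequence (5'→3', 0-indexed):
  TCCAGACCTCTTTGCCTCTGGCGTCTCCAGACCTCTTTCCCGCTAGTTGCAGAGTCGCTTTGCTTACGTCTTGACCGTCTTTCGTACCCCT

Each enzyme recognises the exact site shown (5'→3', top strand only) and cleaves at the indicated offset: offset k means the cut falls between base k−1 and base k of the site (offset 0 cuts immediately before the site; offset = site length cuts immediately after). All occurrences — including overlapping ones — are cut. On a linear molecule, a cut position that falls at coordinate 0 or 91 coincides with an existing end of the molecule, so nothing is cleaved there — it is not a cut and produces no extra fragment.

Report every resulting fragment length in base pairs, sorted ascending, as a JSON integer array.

Per-enzyme occurrences:
  IvoIX (CCCATAA, off=6): no sites
  TgoX (CAGA, off=3): starts [2, 27, 49] → cuts [5, 30, 52]
  BxoVI (CCTCTTT, off=6): starts [6, 31] → cuts [12, 37]
  VbrX (CGTCTT, off=3): starts [66, 75] → cuts [69, 78]
  FykIX (TTTGCTTA, off=3): starts [58] → cuts [61]

All cut coordinates (distinct, sorted): [5, 12, 30, 37, 52, 61, 69, 78]

Fragments:
  [0,5): 5 bp
  [5,12): 7 bp
  [12,30): 18 bp
  [30,37): 7 bp
  [37,52): 15 bp
  [52,61): 9 bp
  [61,69): 8 bp
  [69,78): 9 bp
  [78,91): 13 bp

[5,7,7,8,9,9,13,15,18]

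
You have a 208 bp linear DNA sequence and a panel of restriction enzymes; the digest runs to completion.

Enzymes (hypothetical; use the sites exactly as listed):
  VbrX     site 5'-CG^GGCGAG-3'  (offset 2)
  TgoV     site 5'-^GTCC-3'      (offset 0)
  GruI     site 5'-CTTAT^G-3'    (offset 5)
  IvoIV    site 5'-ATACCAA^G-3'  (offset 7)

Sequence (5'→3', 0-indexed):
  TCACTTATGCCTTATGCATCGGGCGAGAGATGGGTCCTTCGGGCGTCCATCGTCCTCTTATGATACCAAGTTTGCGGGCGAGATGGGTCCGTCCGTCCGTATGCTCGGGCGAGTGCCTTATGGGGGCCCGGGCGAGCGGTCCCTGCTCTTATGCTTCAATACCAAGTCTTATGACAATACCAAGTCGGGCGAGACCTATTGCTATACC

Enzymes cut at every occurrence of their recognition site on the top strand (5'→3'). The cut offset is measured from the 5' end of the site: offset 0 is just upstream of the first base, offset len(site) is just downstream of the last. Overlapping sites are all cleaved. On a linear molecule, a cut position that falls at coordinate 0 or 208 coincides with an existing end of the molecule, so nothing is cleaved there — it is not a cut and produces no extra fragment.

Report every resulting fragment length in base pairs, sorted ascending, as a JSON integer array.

Per-enzyme occurrences:
  VbrX (CGGGCGAG, off=2): starts [19, 74, 105, 128, 185] → cuts [21, 76, 107, 130, 187]
  TgoV (GTCC, off=0): starts [33, 44, 51, 86, 90, 94, 138] → cuts [33, 44, 51, 86, 90, 94, 138]
  GruI (CTTATG, off=5): starts [3, 10, 56, 116, 147, 167] → cuts [8, 15, 61, 121, 152, 172]
  IvoIV (ATACCAAG, off=7): starts [62, 158, 176] → cuts [69, 165, 183]

All cut coordinates (distinct, sorted): [8, 15, 21, 33, 44, 51, 61, 69, 76, 86, 90, 94, 107, 121, 130, 138, 152, 165, 172, 183, 187]

Fragment lengths:
  [0,8): 8 bp
  [8,15): 7 bp
  [15,21): 6 bp
  [21,33): 12 bp
  [33,44): 11 bp
  [44,51): 7 bp
  [51,61): 10 bp
  [61,69): 8 bp
  [69,76): 7 bp
  [76,86): 10 bp
  [86,90): 4 bp
  [90,94): 4 bp
  [94,107): 13 bp
  [107,121): 14 bp
  [121,130): 9 bp
  [130,138): 8 bp
  [138,152): 14 bp
  [152,165): 13 bp
  [165,172): 7 bp
  [172,183): 11 bp
  [183,187): 4 bp
  [187,208): 21 bp

[4,4,4,6,7,7,7,7,8,8,8,9,10,10,11,11,12,13,13,14,14,21]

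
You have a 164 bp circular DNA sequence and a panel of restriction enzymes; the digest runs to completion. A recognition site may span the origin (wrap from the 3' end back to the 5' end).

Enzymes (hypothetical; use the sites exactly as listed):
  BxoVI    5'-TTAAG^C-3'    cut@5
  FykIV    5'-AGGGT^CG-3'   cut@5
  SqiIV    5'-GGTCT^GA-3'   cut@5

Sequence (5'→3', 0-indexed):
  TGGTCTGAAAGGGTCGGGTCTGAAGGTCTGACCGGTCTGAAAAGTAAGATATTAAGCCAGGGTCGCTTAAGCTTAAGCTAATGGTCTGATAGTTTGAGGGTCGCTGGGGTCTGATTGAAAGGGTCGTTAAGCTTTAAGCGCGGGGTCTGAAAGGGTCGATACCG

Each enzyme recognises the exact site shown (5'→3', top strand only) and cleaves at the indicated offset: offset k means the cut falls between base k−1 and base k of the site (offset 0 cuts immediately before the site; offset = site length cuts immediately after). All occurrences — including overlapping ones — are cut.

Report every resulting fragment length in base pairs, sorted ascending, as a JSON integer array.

[6,7,7,7,7,8,8,8,8,9,10,10,11,12,14,14,18]

Per-enzyme occurrences:
  BxoVI (TTAAGC, off=5): starts [51, 66, 72, 126, 133] → cuts [56, 71, 77, 131, 138]
  FykIV (AGGGTCG, off=5): starts [9, 58, 96, 119, 151] → cuts [14, 63, 101, 124, 156]
  SqiIV (GGTCTGA, off=5): starts [1, 16, 24, 33, 82, 107, 143] → cuts [6, 21, 29, 38, 87, 112, 148]

Pooled cuts: [6, 14, 21, 29, 38, 56, 63, 71, 77, 87, 101, 112, 124, 131, 138, 148, 156]

Fragments:
  6→14: 8 bp
  14→21: 7 bp
  21→29: 8 bp
  29→38: 9 bp
  38→56: 18 bp
  56→63: 7 bp
  63→71: 8 bp
  71→77: 6 bp
  77→87: 10 bp
  87→101: 14 bp
  101→112: 11 bp
  112→124: 12 bp
  124→131: 7 bp
  131→138: 7 bp
  138→148: 10 bp
  148→156: 8 bp
  156→6 (wrap): 164-156+6 = 14 bp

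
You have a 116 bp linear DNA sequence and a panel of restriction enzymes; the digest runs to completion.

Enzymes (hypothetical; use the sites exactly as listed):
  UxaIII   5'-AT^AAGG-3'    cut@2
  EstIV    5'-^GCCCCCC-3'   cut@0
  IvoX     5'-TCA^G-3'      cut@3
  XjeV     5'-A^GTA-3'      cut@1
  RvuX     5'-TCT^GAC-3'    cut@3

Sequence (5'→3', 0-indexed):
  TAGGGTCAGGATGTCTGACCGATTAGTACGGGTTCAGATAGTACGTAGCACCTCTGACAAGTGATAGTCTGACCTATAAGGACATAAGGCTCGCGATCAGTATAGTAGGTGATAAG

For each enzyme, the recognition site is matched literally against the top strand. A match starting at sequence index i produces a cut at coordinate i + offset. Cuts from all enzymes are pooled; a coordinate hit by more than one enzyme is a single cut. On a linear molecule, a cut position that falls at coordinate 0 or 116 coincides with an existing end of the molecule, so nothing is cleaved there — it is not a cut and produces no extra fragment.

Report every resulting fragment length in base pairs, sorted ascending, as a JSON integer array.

Per-enzyme occurrences:
  UxaIII (ATAAGG, off=2): starts [75, 83] → cuts [77, 85]
  EstIV (GCCCCCC, off=0): no sites
  IvoX (TCAG, off=3): starts [5, 33, 96] → cuts [8, 36, 99]
  XjeV (AGTA, off=1): starts [24, 39, 98, 103] → cuts [25, 40, 99, 104]
  RvuX (TCTGAC, off=3): starts [13, 52, 67] → cuts [16, 55, 70]

Pooled cuts: [8, 16, 25, 36, 40, 55, 70, 77, 85, 99, 104]

Fragments:
  [0,8): 8 bp
  [8,16): 8 bp
  [16,25): 9 bp
  [25,36): 11 bp
  [36,40): 4 bp
  [40,55): 15 bp
  [55,70): 15 bp
  [70,77): 7 bp
  [77,85): 8 bp
  [85,99): 14 bp
  [99,104): 5 bp
  [104,116): 12 bp

[4,5,7,8,8,8,9,11,12,14,15,15]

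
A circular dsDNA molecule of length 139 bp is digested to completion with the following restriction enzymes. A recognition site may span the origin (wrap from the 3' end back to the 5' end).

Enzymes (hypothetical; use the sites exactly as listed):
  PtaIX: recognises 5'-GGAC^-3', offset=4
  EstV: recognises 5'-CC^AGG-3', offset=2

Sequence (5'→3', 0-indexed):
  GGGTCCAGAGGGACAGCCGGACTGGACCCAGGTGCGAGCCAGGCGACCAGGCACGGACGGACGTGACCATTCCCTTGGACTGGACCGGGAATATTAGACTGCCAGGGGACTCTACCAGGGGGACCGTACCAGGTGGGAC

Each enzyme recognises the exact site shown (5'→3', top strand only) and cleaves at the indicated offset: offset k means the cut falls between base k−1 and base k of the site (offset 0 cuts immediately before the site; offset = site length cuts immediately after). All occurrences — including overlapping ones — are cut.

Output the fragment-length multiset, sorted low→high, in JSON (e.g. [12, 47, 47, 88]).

Per-enzyme occurrences:
  PtaIX GGAC/4: at [10, 18, 23, 54, 58, 76, 81, 106, 120, 135] ⇒ [0, 14, 22, 27, 58, 62, 80, 85, 110, 124]
  EstV CCAGG/2: at [27, 38, 46, 101, 114, 128] ⇒ [29, 40, 48, 103, 116, 130]

Pooled cuts: [0, 14, 22, 27, 29, 40, 48, 58, 62, 80, 85, 103, 110, 116, 124, 130]

Fragment lengths:
  0→14: 14 bp
  14→22: 8 bp
  22→27: 5 bp
  27→29: 2 bp
  29→40: 11 bp
  40→48: 8 bp
  48→58: 10 bp
  58→62: 4 bp
  62→80: 18 bp
  80→85: 5 bp
  85→103: 18 bp
  103→110: 7 bp
  110→116: 6 bp
  116→124: 8 bp
  124→130: 6 bp
  130→0 (wrap): 139-130+0 = 9 bp

[2,4,5,5,6,6,7,8,8,8,9,10,11,14,18,18]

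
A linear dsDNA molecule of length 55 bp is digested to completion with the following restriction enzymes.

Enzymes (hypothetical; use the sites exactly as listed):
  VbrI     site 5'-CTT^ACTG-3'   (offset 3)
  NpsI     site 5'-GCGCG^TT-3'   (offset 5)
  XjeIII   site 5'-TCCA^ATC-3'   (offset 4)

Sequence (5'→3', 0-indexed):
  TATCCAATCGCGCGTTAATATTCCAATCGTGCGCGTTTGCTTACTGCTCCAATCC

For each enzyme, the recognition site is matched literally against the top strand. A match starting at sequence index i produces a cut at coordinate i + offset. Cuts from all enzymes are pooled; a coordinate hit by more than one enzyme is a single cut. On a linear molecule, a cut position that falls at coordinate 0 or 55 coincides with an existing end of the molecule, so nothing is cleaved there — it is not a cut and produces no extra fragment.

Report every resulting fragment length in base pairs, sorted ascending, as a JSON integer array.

[4,6,7,8,9,10,11]

Per-enzyme occurrences:
  VbrI CTTACTG/3: at [39] ⇒ [42]
  NpsI GCGCGTT/5: at [9, 30] ⇒ [14, 35]
  XjeIII TCCAATC/4: at [2, 21, 47] ⇒ [6, 25, 51]

Pooled cuts: [6, 14, 25, 35, 42, 51]

Fragments:
  [0,6): 6 bp
  [6,14): 8 bp
  [14,25): 11 bp
  [25,35): 10 bp
  [35,42): 7 bp
  [42,51): 9 bp
  [51,55): 4 bp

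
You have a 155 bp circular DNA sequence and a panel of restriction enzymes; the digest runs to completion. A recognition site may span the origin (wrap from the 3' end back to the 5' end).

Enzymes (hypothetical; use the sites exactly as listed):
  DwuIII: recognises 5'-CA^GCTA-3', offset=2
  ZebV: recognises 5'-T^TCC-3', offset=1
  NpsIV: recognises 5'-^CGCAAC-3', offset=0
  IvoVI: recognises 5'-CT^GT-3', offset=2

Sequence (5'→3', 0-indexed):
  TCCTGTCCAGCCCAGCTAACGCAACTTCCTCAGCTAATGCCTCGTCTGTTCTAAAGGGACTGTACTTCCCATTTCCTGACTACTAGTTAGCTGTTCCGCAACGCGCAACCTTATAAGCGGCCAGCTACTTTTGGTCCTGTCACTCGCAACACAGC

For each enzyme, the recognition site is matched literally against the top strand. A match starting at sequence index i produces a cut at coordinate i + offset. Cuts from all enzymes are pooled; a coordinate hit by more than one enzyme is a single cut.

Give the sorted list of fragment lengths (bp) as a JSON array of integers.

Site scan:
  DwuIII CAGCTA/2: at [12, 30, 121] ⇒ [14, 32, 123]
  ZebV TTCC/1: at [25, 65, 72, 93] ⇒ [26, 66, 73, 94]
  NpsIV CGCAAC/0: at [19, 96, 103, 144] ⇒ [19, 96, 103, 144]
  IvoVI CTGT/2: at [2, 45, 59, 90, 136] ⇒ [4, 47, 61, 92, 138]

All cut coordinates (distinct, sorted): [4, 14, 19, 26, 32, 47, 61, 66, 73, 92, 94, 96, 103, 123, 138, 144]

Fragments:
  4→14: 10 bp
  14→19: 5 bp
  19→26: 7 bp
  26→32: 6 bp
  32→47: 15 bp
  47→61: 14 bp
  61→66: 5 bp
  66→73: 7 bp
  73→92: 19 bp
  92→94: 2 bp
  94→96: 2 bp
  96→103: 7 bp
  103→123: 20 bp
  123→138: 15 bp
  138→144: 6 bp
  144→4 (wrap): 155-144+4 = 15 bp

[2,2,5,5,6,6,7,7,7,10,14,15,15,15,19,20]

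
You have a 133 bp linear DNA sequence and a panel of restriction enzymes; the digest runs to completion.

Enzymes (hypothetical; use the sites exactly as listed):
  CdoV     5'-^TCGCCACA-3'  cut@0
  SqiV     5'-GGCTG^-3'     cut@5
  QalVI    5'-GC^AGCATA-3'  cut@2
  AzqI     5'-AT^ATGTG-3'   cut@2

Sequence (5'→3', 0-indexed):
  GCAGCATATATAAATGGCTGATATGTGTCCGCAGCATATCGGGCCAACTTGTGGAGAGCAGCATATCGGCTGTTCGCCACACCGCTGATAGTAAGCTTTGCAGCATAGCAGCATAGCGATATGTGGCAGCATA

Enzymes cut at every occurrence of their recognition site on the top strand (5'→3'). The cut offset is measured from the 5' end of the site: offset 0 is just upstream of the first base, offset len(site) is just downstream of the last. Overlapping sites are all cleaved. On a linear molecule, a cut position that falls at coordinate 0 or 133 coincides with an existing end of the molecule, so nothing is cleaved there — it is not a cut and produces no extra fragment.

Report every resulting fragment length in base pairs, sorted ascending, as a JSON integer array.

[1,2,2,6,7,8,10,11,13,18,27,28]

Site scan:
  CdoV (TCGCCACA, off=0): starts [73] → cuts [73]
  SqiV (GGCTG, off=5): starts [15, 67] → cuts [20, 72]
  QalVI (GCAGCATA, off=2): starts [0, 30, 57, 99, 107, 125] → cuts [2, 32, 59, 101, 109, 127]
  AzqI (ATATGTG, off=2): starts [20, 118] → cuts [22, 120]

All cut coordinates (distinct, sorted): [2, 20, 22, 32, 59, 72, 73, 101, 109, 120, 127]

Fragment lengths:
  [0,2): 2 bp
  [2,20): 18 bp
  [20,22): 2 bp
  [22,32): 10 bp
  [32,59): 27 bp
  [59,72): 13 bp
  [72,73): 1 bp
  [73,101): 28 bp
  [101,109): 8 bp
  [109,120): 11 bp
  [120,127): 7 bp
  [127,133): 6 bp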